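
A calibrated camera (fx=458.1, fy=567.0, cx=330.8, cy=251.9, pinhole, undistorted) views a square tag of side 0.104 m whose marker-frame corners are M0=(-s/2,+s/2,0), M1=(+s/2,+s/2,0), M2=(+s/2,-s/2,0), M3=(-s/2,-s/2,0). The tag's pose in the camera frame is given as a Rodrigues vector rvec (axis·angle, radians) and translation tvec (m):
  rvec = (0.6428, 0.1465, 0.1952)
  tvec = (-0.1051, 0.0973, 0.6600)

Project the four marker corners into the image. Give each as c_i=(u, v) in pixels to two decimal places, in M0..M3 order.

Intrinsics K: fx=458.1, fy=567.0, cx=330.8, cy=251.9
Marker side s = 0.104 m; corners in marker frame (Z=0):
  M0 = (-0.0520, +0.0520, 0)
  M1 = (+0.0520, +0.0520, 0)
  M2 = (+0.0520, -0.0520, 0)
  M3 = (-0.0520, -0.0520, 0)
rvec = (0.6428, 0.1465, 0.1952), |rvec| = θ = 0.68757 rad = 39.395°
Rodrigues: sinθ=0.63466, 1−cosθ=0.22721; R = I + sinθ·[k]× + (1−cosθ)·[k]×²:
    [+0.97137 -0.13492 +0.19553]
    [+0.22544 +0.78310 -0.57959]
    [-0.07492 +0.60708 +0.79110]
t = (-0.1051, 0.0973, 0.6600) m
M0: Pc = R·M0+t = (-0.16263, +0.12630, +0.69546); u = 458.1·(-0.16263)/0.69546 + 330.8 = 223.6780, v = 567.0·(+0.12630)/0.69546 + 251.9 = 354.8691
M1: Pc = R·M1+t = (-0.06160, +0.14974, +0.68767); u = 458.1·(-0.06160)/0.68767 + 330.8 = 289.7615, v = 567.0·(+0.14974)/0.68767 + 251.9 = 375.3672
M2: Pc = R·M2+t = (-0.04757, +0.06830, +0.62454); u = 458.1·(-0.04757)/0.62454 + 330.8 = 295.9051, v = 567.0·(+0.06830)/0.62454 + 251.9 = 313.9091
M3: Pc = R·M3+t = (-0.14860, +0.04486, +0.63233); u = 458.1·(-0.14860)/0.63233 + 330.8 = 223.1476, v = 567.0·(+0.04486)/0.63233 + 251.9 = 292.1216

c0=(223.68, 354.87) c1=(289.76, 375.37) c2=(295.91, 313.91) c3=(223.15, 292.12)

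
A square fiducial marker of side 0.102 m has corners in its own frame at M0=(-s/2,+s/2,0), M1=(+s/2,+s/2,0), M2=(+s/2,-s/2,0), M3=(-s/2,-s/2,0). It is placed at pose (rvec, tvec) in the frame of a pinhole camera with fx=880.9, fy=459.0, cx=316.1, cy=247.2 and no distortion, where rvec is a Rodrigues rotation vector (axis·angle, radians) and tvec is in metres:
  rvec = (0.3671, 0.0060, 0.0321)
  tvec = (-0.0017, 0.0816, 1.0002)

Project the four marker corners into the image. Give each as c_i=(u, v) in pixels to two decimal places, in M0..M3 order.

c0=(269.21, 304.67) c1=(357.38, 306.16) c2=(361.69, 263.88) c3=(270.23, 262.33)

Intrinsics K: fx=880.9, fy=459.0, cx=316.1, cy=247.2
Marker side s = 0.102 m; corners in marker frame (Z=0):
  M0 = (-0.0510, +0.0510, 0)
  M1 = (+0.0510, +0.0510, 0)
  M2 = (+0.0510, -0.0510, 0)
  M3 = (-0.0510, -0.0510, 0)
rvec = (0.3671, 0.0060, 0.0321), |rvec| = θ = 0.36855 rad = 21.116°
Rodrigues: sinθ=0.36026, 1−cosθ=0.06715; R = I + sinθ·[k]× + (1−cosθ)·[k]×²:
    [+0.99947 -0.03029 +0.01169]
    [+0.03247 +0.93287 -0.35875]
    [-0.00004 +0.35894 +0.93336]
t = (-0.0017, 0.0816, 1.0002) m
M0: Pc = R·M0+t = (-0.05422, +0.12752, +1.01851); u = 880.9·(-0.05422)/1.01851 + 316.1 = 269.2074, v = 459.0·(+0.12752)/1.01851 + 247.2 = 304.6683
M1: Pc = R·M1+t = (+0.04773, +0.13083, +1.01850); u = 880.9·(+0.04773)/1.01850 + 316.1 = 357.3801, v = 459.0·(+0.13083)/1.01850 + 247.2 = 306.1609
M2: Pc = R·M2+t = (+0.05082, +0.03568, +0.98189); u = 880.9·(+0.05082)/0.98189 + 316.1 = 361.6910, v = 459.0·(+0.03568)/0.98189 + 247.2 = 263.8789
M3: Pc = R·M3+t = (-0.05113, +0.03237, +0.98190); u = 880.9·(-0.05113)/0.98190 + 316.1 = 270.2306, v = 459.0·(+0.03237)/0.98190 + 247.2 = 262.3308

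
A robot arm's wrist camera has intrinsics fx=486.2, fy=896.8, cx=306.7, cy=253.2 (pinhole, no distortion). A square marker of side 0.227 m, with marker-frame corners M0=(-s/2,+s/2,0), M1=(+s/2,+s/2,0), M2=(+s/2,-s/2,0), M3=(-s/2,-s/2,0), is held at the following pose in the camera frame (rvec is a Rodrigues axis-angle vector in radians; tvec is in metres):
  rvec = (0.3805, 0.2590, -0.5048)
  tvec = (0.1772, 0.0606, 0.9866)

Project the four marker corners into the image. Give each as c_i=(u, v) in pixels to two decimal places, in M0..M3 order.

c0=(370.91, 422.76) c1=(470.85, 348.87) c2=(420.70, 176.21) c3=(317.95, 268.10)

Intrinsics K: fx=486.2, fy=896.8, cx=306.7, cy=253.2
Marker side s = 0.227 m; corners in marker frame (Z=0):
  M0 = (-0.1135, +0.1135, 0)
  M1 = (+0.1135, +0.1135, 0)
  M2 = (+0.1135, -0.1135, 0)
  M3 = (-0.1135, -0.1135, 0)
rvec = (0.3805, 0.2590, -0.5048), |rvec| = θ = 0.68314 rad = 39.141°
Rodrigues: sinθ=0.63123, 1−cosθ=0.22441; R = I + sinθ·[k]× + (1−cosθ)·[k]×²:
    [+0.84521 +0.51383 +0.14696]
    [-0.41905 +0.80785 -0.41446]
    [-0.33168 +0.28872 +0.89813]
t = (0.1772, 0.0606, 0.9866) m
M0: Pc = R·M0+t = (+0.13959, +0.19985, +1.05702); u = 486.2·(+0.13959)/1.05702 + 306.7 = 370.9070, v = 896.8·(+0.19985)/1.05702 + 253.2 = 422.7611
M1: Pc = R·M1+t = (+0.33145, +0.10473, +0.98172); u = 486.2·(+0.33145)/0.98172 + 306.7 = 470.8516, v = 896.8·(+0.10473)/0.98172 + 253.2 = 348.8687
M2: Pc = R·M2+t = (+0.21481, -0.07865, +0.91618); u = 486.2·(+0.21481)/0.91618 + 306.7 = 420.6961, v = 896.8·(-0.07865)/0.91618 + 253.2 = 176.2106
M3: Pc = R·M3+t = (+0.02295, +0.01647, +0.99148); u = 486.2·(+0.02295)/0.99148 + 306.7 = 317.9536, v = 896.8·(+0.01647)/0.99148 + 253.2 = 268.0989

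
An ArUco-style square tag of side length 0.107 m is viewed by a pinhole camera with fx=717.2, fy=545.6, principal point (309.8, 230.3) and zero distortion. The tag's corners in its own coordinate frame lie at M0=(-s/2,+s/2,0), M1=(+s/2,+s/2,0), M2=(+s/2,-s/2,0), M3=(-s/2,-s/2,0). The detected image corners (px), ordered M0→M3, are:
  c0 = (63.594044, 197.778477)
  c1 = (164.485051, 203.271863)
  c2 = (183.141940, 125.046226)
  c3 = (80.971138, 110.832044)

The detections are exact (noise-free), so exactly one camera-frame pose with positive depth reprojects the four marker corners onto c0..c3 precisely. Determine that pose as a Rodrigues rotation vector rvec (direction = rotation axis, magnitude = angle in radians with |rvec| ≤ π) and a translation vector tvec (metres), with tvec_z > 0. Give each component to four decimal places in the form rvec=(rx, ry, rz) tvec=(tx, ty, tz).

rvec=(0.2726, -0.7152, 0.1363) tvec=(-0.1788, -0.0895, 0.6959)

Intrinsics K: fx=717.2, fy=545.6, cx=309.8, cy=230.3
Marker side s = 0.107 m; corners in marker frame (Z=0):
  M0 = (-0.0535, +0.0535, 0)
  M1 = (+0.0535, +0.0535, 0)
  M2 = (+0.0535, -0.0535, 0)
  M3 = (-0.0535, -0.0535, 0)
Detected image corners:
  c0 = (63.594044, 197.778477) px
  c1 = (164.485051, 203.271863) px
  c2 = (183.141940, 125.046226) px
  c3 = (80.971138, 110.832044) px
Planar DLT: solve 8×8 A·h = b for H (H[2,2]=1):
  H  [+1066.01774 -133.39088 +125.49716]
  H  [+243.15964 +815.43176 +160.11698]
  H  [+0.95266 +0.28686 +1.00000]
B = K⁻¹H; ‖b₁‖=1.436928, ‖b₂‖=1.436928; λ = 2/(‖b₁‖+‖b₂‖) = 0.695929, sign → tz>0 ⇒ λ=+0.695929
r₁ = λ·B[:,0] = (+0.74802,+0.03031,+0.66298); r₂ = λ·B[:,1] = (-0.21567,+0.95584,+0.19963)
r₃ = r₁×r₂ = (-0.62766,-0.29231,+0.72153); SVD([r₁ r₂ r₃]) → R = UVᵀ:
  R  [+0.74802 -0.21567 -0.62766]
  R  [+0.03031 +0.95584 -0.29231]
  R  [+0.66298 +0.19963 +0.72153]
t = (-0.17884, -0.08952, +0.69593) m
tr R = 2.425392; θ = arccos((tr R − 1)/2) = 0.777462 rad = 44.545°
axis k = ((R−Rᵀ)₃₂, (R−Rᵀ)₁₃, (R−Rᵀ)₂₁) / (2 sinθ) = (+0.350650, -0.919948, +0.175329)
rvec = θ·k = (+0.272617, -0.715225, +0.136312)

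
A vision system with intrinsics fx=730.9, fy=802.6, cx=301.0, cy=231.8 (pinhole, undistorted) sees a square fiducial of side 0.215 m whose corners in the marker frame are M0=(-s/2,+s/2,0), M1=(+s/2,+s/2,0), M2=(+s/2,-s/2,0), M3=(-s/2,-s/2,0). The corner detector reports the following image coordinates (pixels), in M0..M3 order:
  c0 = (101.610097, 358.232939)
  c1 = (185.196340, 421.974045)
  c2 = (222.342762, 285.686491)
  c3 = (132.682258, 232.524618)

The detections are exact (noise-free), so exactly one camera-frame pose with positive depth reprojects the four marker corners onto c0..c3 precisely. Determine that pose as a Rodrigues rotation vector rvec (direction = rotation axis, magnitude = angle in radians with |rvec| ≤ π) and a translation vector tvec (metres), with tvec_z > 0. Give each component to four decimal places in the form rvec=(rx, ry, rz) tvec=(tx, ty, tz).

Intrinsics K: fx=730.9, fy=802.6, cx=301.0, cy=231.8
Marker side s = 0.215 m; corners in marker frame (Z=0):
  M0 = (-0.1075, +0.1075, 0)
  M1 = (+0.1075, +0.1075, 0)
  M2 = (+0.1075, -0.1075, 0)
  M3 = (-0.1075, -0.1075, 0)
Detected image corners:
  c0 = (101.610097, 358.232939) px
  c1 = (185.196340, 421.974045) px
  c2 = (222.342762, 285.686491) px
  c3 = (132.682258, 232.524618) px
Planar DLT: solve 8×8 A·h = b for H (H[2,2]=1):
  H  [+331.54307 -133.64811 +158.11604]
  H  [+128.38100 +657.33287 +324.27936]
  H  [-0.44327 +0.15161 +1.00000]
B = K⁻¹H; ‖b₁‖=0.827113, ‖b₂‖=0.827113; λ = 2/(‖b₁‖+‖b₂‖) = 1.209025, sign → tz>0 ⇒ λ=+1.209025
r₁ = λ·B[:,0] = (+0.76913,+0.34817,-0.53592); r₂ = λ·B[:,1] = (-0.29656,+0.93726,+0.18330)
r₃ = r₁×r₂ = (+0.56612,+0.01795,+0.82413); SVD([r₁ r₂ r₃]) → R = UVᵀ:
  R  [+0.76913 -0.29656 +0.56612]
  R  [+0.34817 +0.93726 +0.01795]
  R  [-0.53592 +0.18330 +0.82413]
t = (-0.23635, +0.13931, +1.20903) m
tr R = 2.530517; θ = arccos((tr R − 1)/2) = 0.699354 rad = 40.070°
axis k = ((R−Rᵀ)₃₂, (R−Rᵀ)₁₃, (R−Rᵀ)₂₁) / (2 sinθ) = (+0.128427, +0.855991, +0.500785)
rvec = θ·k = (+0.089816, +0.598641, +0.350226)

rvec=(0.0898, 0.5986, 0.3502) tvec=(-0.2364, 0.1393, 1.2090)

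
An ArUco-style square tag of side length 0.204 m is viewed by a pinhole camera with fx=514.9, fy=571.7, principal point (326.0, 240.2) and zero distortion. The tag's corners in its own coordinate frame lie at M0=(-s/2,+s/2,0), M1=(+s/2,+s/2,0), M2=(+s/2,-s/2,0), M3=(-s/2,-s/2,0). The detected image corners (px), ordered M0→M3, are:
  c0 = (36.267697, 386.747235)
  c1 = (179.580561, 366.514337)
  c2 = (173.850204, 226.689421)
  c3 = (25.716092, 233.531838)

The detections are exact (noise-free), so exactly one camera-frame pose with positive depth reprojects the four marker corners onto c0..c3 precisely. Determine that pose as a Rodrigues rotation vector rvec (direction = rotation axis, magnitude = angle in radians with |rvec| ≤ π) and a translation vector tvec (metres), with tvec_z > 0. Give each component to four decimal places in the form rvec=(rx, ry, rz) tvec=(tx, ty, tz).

Intrinsics K: fx=514.9, fy=571.7, cx=326.0, cy=240.2
Marker side s = 0.204 m; corners in marker frame (Z=0):
  M0 = (-0.1020, +0.1020, 0)
  M1 = (+0.1020, +0.1020, 0)
  M2 = (+0.1020, -0.1020, 0)
  M3 = (-0.1020, -0.1020, 0)
Detected image corners:
  c0 = (36.267697, 386.747235) px
  c1 = (179.580561, 366.514337) px
  c2 = (173.850204, 226.689421) px
  c3 = (25.716092, 233.531838) px
Planar DLT: solve 8×8 A·h = b for H (H[2,2]=1):
  H  [+762.00108 +53.52235 +107.33340]
  H  [+72.91394 +758.08885 +304.07232]
  H  [+0.46060 +0.13645 +1.00000]
B = K⁻¹H; ‖b₁‖=1.276134, ‖b₂‖=1.276134; λ = 2/(‖b₁‖+‖b₂‖) = 0.783617, sign → tz>0 ⇒ λ=+0.783617
r₁ = λ·B[:,0] = (+0.93116,-0.05170,+0.36093); r₂ = λ·B[:,1] = (+0.01376,+0.99417,+0.10692)
r₃ = r₁×r₂ = (-0.36436,-0.09460,+0.92644); SVD([r₁ r₂ r₃]) → R = UVᵀ:
  R  [+0.93116 +0.01376 -0.36436]
  R  [-0.05170 +0.99417 -0.09460]
  R  [+0.36093 +0.10692 +0.92644]
t = (-0.33278, +0.08755, +0.78362) m
tr R = 2.851772; θ = arccos((tr R − 1)/2) = 0.387422 rad = 22.198°
axis k = ((R−Rᵀ)₃₂, (R−Rᵀ)₁₃, (R−Rᵀ)₂₁) / (2 sinθ) = (+0.266702, -0.959877, -0.086635)
rvec = θ·k = (+0.103326, -0.371878, -0.033564)

rvec=(0.1033, -0.3719, -0.0336) tvec=(-0.3328, 0.0875, 0.7836)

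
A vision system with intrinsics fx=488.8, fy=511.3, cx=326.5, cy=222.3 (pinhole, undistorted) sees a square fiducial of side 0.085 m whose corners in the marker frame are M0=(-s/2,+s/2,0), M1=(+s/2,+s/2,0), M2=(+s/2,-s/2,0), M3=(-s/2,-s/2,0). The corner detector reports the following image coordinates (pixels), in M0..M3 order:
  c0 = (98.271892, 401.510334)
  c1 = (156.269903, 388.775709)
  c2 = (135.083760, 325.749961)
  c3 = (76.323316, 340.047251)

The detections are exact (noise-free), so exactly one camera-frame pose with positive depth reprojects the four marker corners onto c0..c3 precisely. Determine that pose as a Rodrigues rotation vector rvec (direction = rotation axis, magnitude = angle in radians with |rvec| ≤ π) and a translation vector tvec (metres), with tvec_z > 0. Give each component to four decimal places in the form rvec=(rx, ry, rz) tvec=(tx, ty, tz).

Intrinsics K: fx=488.8, fy=511.3, cx=326.5, cy=222.3
Marker side s = 0.085 m; corners in marker frame (Z=0):
  M0 = (-0.0425, +0.0425, 0)
  M1 = (+0.0425, +0.0425, 0)
  M2 = (+0.0425, -0.0425, 0)
  M3 = (-0.0425, -0.0425, 0)
Detected image corners:
  c0 = (98.271892, 401.510334) px
  c1 = (156.269903, 388.775709) px
  c2 = (135.083760, 325.749961) px
  c3 = (76.323316, 340.047251) px
Planar DLT: solve 8×8 A·h = b for H (H[2,2]=1):
  H  [+658.51565 +282.11524 +116.29782]
  H  [-247.20464 +820.74011 +364.41222]
  H  [-0.24254 +0.24325 +1.00000]
B = K⁻¹H; ‖b₁‖=1.574630, ‖b₂‖=1.574630; λ = 2/(‖b₁‖+‖b₂‖) = 0.635070, sign → tz>0 ⇒ λ=+0.635070
r₁ = λ·B[:,0] = (+0.95846,-0.24008,-0.15403); r₂ = λ·B[:,1] = (+0.26335,+0.95225,+0.15448)
r₃ = r₁×r₂ = (+0.10959,-0.18863,+0.97592); SVD([r₁ r₂ r₃]) → R = UVᵀ:
  R  [+0.95846 +0.26335 +0.10959]
  R  [-0.24008 +0.95225 -0.18863]
  R  [-0.15403 +0.15448 +0.97592]
t = (-0.27310, +0.17651, +0.63507) m
tr R = 2.886623; θ = arccos((tr R − 1)/2) = 0.338326 rad = 19.385°
axis k = ((R−Rᵀ)₃₂, (R−Rᵀ)₁₃, (R−Rᵀ)₂₁) / (2 sinθ) = (+0.516868, +0.397118, -0.758383)
rvec = θ·k = (+0.174870, +0.134355, -0.256581)

rvec=(0.1749, 0.1344, -0.2566) tvec=(-0.2731, 0.1765, 0.6351)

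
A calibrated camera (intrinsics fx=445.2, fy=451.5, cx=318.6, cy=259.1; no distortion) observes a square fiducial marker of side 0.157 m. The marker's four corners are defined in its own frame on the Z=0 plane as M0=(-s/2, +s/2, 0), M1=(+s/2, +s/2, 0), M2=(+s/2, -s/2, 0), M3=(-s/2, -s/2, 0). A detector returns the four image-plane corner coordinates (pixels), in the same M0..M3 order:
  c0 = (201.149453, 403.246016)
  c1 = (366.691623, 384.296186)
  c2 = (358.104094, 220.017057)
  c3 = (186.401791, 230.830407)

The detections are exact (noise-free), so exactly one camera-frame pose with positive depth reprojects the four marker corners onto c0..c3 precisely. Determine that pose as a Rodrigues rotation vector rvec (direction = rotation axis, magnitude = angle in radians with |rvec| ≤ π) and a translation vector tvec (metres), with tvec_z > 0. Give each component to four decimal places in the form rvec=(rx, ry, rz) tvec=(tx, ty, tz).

rvec=(0.0829, -0.1389, -0.0669) tvec=(-0.0356, 0.0475, 0.4148)

Intrinsics K: fx=445.2, fy=451.5, cx=318.6, cy=259.1
Marker side s = 0.157 m; corners in marker frame (Z=0):
  M0 = (-0.0785, +0.0785, 0)
  M1 = (+0.0785, +0.0785, 0)
  M2 = (+0.0785, -0.0785, 0)
  M3 = (-0.0785, -0.0785, 0)
Detected image corners:
  c0 = (201.149453, 403.246016) px
  c1 = (366.691623, 384.296186) px
  c2 = (358.104094, 220.017057) px
  c3 = (186.401791, 230.830407) px
Planar DLT: solve 8×8 A·h = b for H (H[2,2]=1):
  H  [+1164.47555 +132.24003 +280.34332]
  H  [+5.84317 +1136.65958 +310.79504]
  H  [+0.32642 +0.21010 +1.00000]
B = K⁻¹H; ‖b₁‖=2.410605, ‖b₂‖=2.410605; λ = 2/(‖b₁‖+‖b₂‖) = 0.414834, sign → tz>0 ⇒ λ=+0.414834
r₁ = λ·B[:,0] = (+0.98815,-0.07234,+0.13541); r₂ = λ·B[:,1] = (+0.06085,+0.99433,+0.08716)
r₃ = r₁×r₂ = (-0.14095,-0.07789,+0.98695); SVD([r₁ r₂ r₃]) → R = UVᵀ:
  R  [+0.98815 +0.06085 -0.14095]
  R  [-0.07234 +0.99433 -0.07789]
  R  [+0.13541 +0.08716 +0.98695]
t = (-0.03565, +0.04750, +0.41483) m
tr R = 2.969429; θ = arccos((tr R − 1)/2) = 0.175069 rad = 10.031°
axis k = ((R−Rᵀ)₃₂, (R−Rᵀ)₁₃, (R−Rᵀ)₂₁) / (2 sinθ) = (+0.473782, -0.793320, -0.382328)
rvec = θ·k = (+0.082945, -0.138886, -0.066934)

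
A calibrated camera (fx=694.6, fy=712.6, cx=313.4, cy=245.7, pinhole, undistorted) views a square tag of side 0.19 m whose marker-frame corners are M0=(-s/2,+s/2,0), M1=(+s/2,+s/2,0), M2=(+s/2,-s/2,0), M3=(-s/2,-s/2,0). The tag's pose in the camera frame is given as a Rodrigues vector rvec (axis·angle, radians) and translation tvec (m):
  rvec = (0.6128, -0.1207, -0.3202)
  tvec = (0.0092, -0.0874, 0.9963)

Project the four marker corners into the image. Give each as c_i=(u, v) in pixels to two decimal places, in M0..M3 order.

Intrinsics K: fx=694.6, fy=712.6, cx=313.4, cy=245.7
Marker side s = 0.19 m; corners in marker frame (Z=0):
  M0 = (-0.0950, +0.0950, 0)
  M1 = (+0.0950, +0.0950, 0)
  M2 = (+0.0950, -0.0950, 0)
  M3 = (-0.0950, -0.0950, 0)
rvec = (0.6128, -0.1207, -0.3202), |rvec| = θ = 0.70187 rad = 40.214°
Rodrigues: sinθ=0.64565, 1−cosθ=0.23636; R = I + sinθ·[k]× + (1−cosθ)·[k]×²:
    [+0.94382 +0.25906 -0.20518]
    [-0.33004 +0.77063 -0.54517]
    [+0.01688 +0.58226 +0.81283]
t = (0.0092, -0.0874, 0.9963) m
M0: Pc = R·M0+t = (-0.05585, +0.01716, +1.05001); u = 694.6·(-0.05585)/1.05001 + 313.4 = 276.4531, v = 712.6·(+0.01716)/1.05001 + 245.7 = 257.3480
M1: Pc = R·M1+t = (+0.12347, -0.04554, +1.05322); u = 694.6·(+0.12347)/1.05322 + 313.4 = 394.8310, v = 712.6·(-0.04554)/1.05322 + 245.7 = 214.8851
M2: Pc = R·M2+t = (+0.07425, -0.19196, +0.94259); u = 694.6·(+0.07425)/0.94259 + 313.4 = 368.1165, v = 712.6·(-0.19196)/0.94259 + 245.7 = 100.5753
M3: Pc = R·M3+t = (-0.10507, -0.12926, +0.93938); u = 694.6·(-0.10507)/0.93938 + 313.4 = 235.7064, v = 712.6·(-0.12926)/0.93938 + 245.7 = 147.6486

c0=(276.45, 257.35) c1=(394.83, 214.89) c2=(368.12, 100.58) c3=(235.71, 147.65)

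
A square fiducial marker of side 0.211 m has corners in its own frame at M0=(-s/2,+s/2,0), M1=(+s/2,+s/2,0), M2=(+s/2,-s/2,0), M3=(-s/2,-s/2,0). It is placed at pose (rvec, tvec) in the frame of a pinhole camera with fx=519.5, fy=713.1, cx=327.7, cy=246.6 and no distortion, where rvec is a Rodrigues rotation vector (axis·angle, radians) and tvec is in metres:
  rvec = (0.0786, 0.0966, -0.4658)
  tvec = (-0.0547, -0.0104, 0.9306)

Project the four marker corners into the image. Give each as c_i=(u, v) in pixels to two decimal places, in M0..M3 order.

c0=(272.44, 344.71) c1=(376.44, 274.90) c2=(322.83, 128.52) c3=(218.91, 202.83)

Intrinsics K: fx=519.5, fy=713.1, cx=327.7, cy=246.6
Marker side s = 0.211 m; corners in marker frame (Z=0):
  M0 = (-0.1055, +0.1055, 0)
  M1 = (+0.1055, +0.1055, 0)
  M2 = (+0.1055, -0.1055, 0)
  M3 = (-0.1055, -0.1055, 0)
rvec = (0.0786, 0.0966, -0.4658), |rvec| = θ = 0.48216 rad = 27.626°
Rodrigues: sinθ=0.46369, 1−cosθ=0.11401; R = I + sinθ·[k]× + (1−cosθ)·[k]×²:
    [+0.88902 +0.45168 +0.07495]
    [-0.44424 +0.89057 -0.09766]
    [-0.11085 +0.05352 +0.99239]
t = (-0.0547, -0.0104, 0.9306) m
M0: Pc = R·M0+t = (-0.10084, +0.13042, +0.94794); u = 519.5·(-0.10084)/0.94794 + 327.7 = 272.4370, v = 713.1·(+0.13042)/0.94794 + 246.6 = 344.7116
M1: Pc = R·M1+t = (+0.08674, +0.03669, +0.92455); u = 519.5·(+0.08674)/0.92455 + 327.7 = 376.4413, v = 713.1·(+0.03669)/0.92455 + 246.6 = 274.8974
M2: Pc = R·M2+t = (-0.00856, -0.15122, +0.91326); u = 519.5·(-0.00856)/0.91326 + 327.7 = 322.8304, v = 713.1·(-0.15122)/0.91326 + 246.6 = 128.5210
M3: Pc = R·M3+t = (-0.19614, -0.05749, +0.93665); u = 519.5·(-0.19614)/0.93665 + 327.7 = 218.9108, v = 713.1·(-0.05749)/0.93665 + 246.6 = 202.8324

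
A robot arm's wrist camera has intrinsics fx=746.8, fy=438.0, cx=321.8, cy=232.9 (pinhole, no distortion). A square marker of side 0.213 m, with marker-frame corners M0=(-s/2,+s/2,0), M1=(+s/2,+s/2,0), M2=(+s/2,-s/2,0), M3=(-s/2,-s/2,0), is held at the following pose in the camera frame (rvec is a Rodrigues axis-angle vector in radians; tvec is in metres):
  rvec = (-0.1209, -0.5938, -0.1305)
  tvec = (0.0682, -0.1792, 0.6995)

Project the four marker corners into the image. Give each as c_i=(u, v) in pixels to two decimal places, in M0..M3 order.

Intrinsics K: fx=746.8, fy=438.0, cx=321.8, cy=232.9
Marker side s = 0.213 m; corners in marker frame (Z=0):
  M0 = (-0.1065, +0.1065, 0)
  M1 = (+0.1065, +0.1065, 0)
  M2 = (+0.1065, -0.1065, 0)
  M3 = (-0.1065, -0.1065, 0)
rvec = (-0.1209, -0.5938, -0.1305), |rvec| = θ = 0.61988 rad = 35.516°
Rodrigues: sinθ=0.58093, 1−cosθ=0.18605; R = I + sinθ·[k]× + (1−cosθ)·[k]×²:
    [+0.82103 +0.15706 -0.54886]
    [-0.08754 +0.98468 +0.15083]
    [+0.56414 -0.07578 +0.82220]
t = (0.0682, -0.1792, 0.6995) m
M0: Pc = R·M0+t = (-0.00251, -0.06501, +0.63135); u = 746.8·(-0.00251)/0.63135 + 321.8 = 318.8282, v = 438.0·(-0.06501)/0.63135 + 232.9 = 187.8000
M1: Pc = R·M1+t = (+0.17237, -0.08366, +0.75151); u = 746.8·(+0.17237)/0.75151 + 321.8 = 493.0865, v = 438.0·(-0.08366)/0.75151 + 232.9 = 184.1436
M2: Pc = R·M2+t = (+0.13891, -0.29339, +0.76765); u = 746.8·(+0.13891)/0.76765 + 321.8 = 456.9391, v = 438.0·(-0.29339)/0.76765 + 232.9 = 65.4994
M3: Pc = R·M3+t = (-0.03597, -0.27474, +0.64749); u = 746.8·(-0.03597)/0.64749 + 321.8 = 280.3170, v = 438.0·(-0.27474)/0.64749 + 232.9 = 47.0467

c0=(318.83, 187.80) c1=(493.09, 184.14) c2=(456.94, 65.50) c3=(280.32, 47.05)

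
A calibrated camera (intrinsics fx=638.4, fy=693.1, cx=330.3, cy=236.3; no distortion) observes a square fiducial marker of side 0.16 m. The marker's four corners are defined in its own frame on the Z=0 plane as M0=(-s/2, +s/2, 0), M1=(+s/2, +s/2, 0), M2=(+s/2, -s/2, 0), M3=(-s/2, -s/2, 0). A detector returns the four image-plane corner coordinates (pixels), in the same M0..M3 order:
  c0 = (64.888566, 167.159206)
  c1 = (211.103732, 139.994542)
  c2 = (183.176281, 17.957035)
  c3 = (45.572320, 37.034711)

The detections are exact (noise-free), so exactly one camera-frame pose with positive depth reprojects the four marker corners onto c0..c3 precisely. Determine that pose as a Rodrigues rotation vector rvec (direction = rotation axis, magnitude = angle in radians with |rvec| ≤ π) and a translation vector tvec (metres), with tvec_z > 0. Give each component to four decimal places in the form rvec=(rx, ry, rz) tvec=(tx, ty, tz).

Intrinsics K: fx=638.4, fy=693.1, cx=330.3, cy=236.3
Marker side s = 0.16 m; corners in marker frame (Z=0):
  M0 = (-0.0800, +0.0800, 0)
  M1 = (+0.0800, +0.0800, 0)
  M2 = (+0.0800, -0.0800, 0)
  M3 = (-0.0800, -0.0800, 0)
Detected image corners:
  c0 = (64.888566, 167.159206) px
  c1 = (211.103732, 139.994542) px
  c2 = (183.176281, 17.957035) px
  c3 = (45.572320, 37.034711) px
Planar DLT: solve 8×8 A·h = b for H (H[2,2]=1):
  H  [+926.57402 +93.71892 +127.60137]
  H  [-114.52320 +748.17435 +88.05643]
  H  [+0.32152 -0.43277 +1.00000]
B = K⁻¹H; ‖b₁‖=1.352875, ‖b₂‖=1.352875; λ = 2/(‖b₁‖+‖b₂‖) = 0.739166, sign → tz>0 ⇒ λ=+0.739166
r₁ = λ·B[:,0] = (+0.94987,-0.20316,+0.23766); r₂ = λ·B[:,1] = (+0.27402,+0.90696,-0.31989)
r₃ = r₁×r₂ = (-0.15056,+0.36898,+0.91716); SVD([r₁ r₂ r₃]) → R = UVᵀ:
  R  [+0.94987 +0.27402 -0.15056]
  R  [-0.20316 +0.90696 +0.36898]
  R  [+0.23766 -0.31989 +0.91716]
t = (-0.23469, -0.15810, +0.73917) m
tr R = 2.773992; θ = arccos((tr R − 1)/2) = 0.479997 rad = 27.502°
axis k = ((R−Rᵀ)₃₂, (R−Rᵀ)₁₃, (R−Rᵀ)₂₁) / (2 sinθ) = (-0.745891, -0.420346, -0.516678)
rvec = θ·k = (-0.358026, -0.201765, -0.248004)

rvec=(-0.3580, -0.2018, -0.2480) tvec=(-0.2347, -0.1581, 0.7392)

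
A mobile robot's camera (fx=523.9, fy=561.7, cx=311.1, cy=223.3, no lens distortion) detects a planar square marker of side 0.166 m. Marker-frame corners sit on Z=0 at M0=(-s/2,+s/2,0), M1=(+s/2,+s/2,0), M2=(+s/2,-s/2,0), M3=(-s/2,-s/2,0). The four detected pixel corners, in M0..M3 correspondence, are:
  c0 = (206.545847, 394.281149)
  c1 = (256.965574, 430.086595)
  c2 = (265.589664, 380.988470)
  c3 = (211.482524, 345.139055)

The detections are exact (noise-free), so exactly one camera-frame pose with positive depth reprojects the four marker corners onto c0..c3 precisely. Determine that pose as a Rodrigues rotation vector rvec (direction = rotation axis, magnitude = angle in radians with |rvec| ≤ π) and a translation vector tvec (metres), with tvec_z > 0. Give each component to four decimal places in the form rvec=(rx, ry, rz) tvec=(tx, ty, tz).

Intrinsics K: fx=523.9, fy=561.7, cx=311.1, cy=223.3
Marker side s = 0.166 m; corners in marker frame (Z=0):
  M0 = (-0.0830, +0.0830, 0)
  M1 = (+0.0830, +0.0830, 0)
  M2 = (+0.0830, -0.0830, 0)
  M3 = (-0.0830, -0.0830, 0)
Detected image corners:
  c0 = (206.545847, 394.281149) px
  c1 = (256.965574, 430.086595) px
  c2 = (265.589664, 380.988470) px
  c3 = (211.482524, 345.139055) px
Planar DLT: solve 8×8 A·h = b for H (H[2,2]=1):
  H  [+249.04451 +50.86459 +234.43289]
  H  [+107.95481 +446.66330 +388.00287]
  H  [-0.27828 +0.38892 +1.00000]
B = K⁻¹H; ‖b₁‖=0.761268, ‖b₂‖=0.761268; λ = 2/(‖b₁‖+‖b₂‖) = 1.313597, sign → tz>0 ⇒ λ=+1.313597
r₁ = λ·B[:,0] = (+0.84151,+0.39779,-0.36555); r₂ = λ·B[:,1] = (-0.17584,+0.84147,+0.51089)
r₃ = r₁×r₂ = (+0.51082,-0.36564,+0.77805); SVD([r₁ r₂ r₃]) → R = UVᵀ:
  R  [+0.84151 -0.17584 +0.51082]
  R  [+0.39779 +0.84147 -0.36564]
  R  [-0.36555 +0.51089 +0.77805]
t = (-0.19223, +0.38518, +1.31360) m
tr R = 2.461033; θ = arccos((tr R − 1)/2) = 0.751718 rad = 43.070°
axis k = ((R−Rᵀ)₃₂, (R−Rᵀ)₁₃, (R−Rᵀ)₂₁) / (2 sinθ) = (+0.641774, +0.641662, +0.419995)
rvec = θ·k = (+0.482433, +0.482349, +0.315718)

rvec=(0.4824, 0.4823, 0.3157) tvec=(-0.1922, 0.3852, 1.3136)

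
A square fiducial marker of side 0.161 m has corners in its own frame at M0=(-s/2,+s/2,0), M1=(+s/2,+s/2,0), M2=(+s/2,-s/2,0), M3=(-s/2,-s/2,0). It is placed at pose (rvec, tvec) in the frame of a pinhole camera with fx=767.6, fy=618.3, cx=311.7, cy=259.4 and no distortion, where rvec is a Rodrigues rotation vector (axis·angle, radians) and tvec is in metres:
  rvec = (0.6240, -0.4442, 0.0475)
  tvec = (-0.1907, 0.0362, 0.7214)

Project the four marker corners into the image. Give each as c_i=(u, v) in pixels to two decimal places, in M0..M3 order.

c0=(20.78, 351.28) c1=(185.04, 332.51) c2=(199.55, 227.66) c3=(14.01, 238.12)

Intrinsics K: fx=767.6, fy=618.3, cx=311.7, cy=259.4
Marker side s = 0.161 m; corners in marker frame (Z=0):
  M0 = (-0.0805, +0.0805, 0)
  M1 = (+0.0805, +0.0805, 0)
  M2 = (+0.0805, -0.0805, 0)
  M3 = (-0.0805, -0.0805, 0)
rvec = (0.6240, -0.4442, 0.0475), |rvec| = θ = 0.76743 rad = 43.970°
Rodrigues: sinθ=0.69429, 1−cosθ=0.28030; R = I + sinθ·[k]× + (1−cosθ)·[k]×²:
    [+0.90502 -0.17489 -0.38776]
    [-0.08895 +0.81361 -0.57457]
    [+0.41597 +0.55449 +0.72077]
t = (-0.1907, 0.0362, 0.7214) m
M0: Pc = R·M0+t = (-0.27763, +0.10886, +0.73255); u = 767.6·(-0.27763)/0.73255 + 311.7 = 20.7836, v = 618.3·(+0.10886)/0.73255 + 259.4 = 351.2783
M1: Pc = R·M1+t = (-0.13193, +0.09454, +0.79952); u = 767.6·(-0.13193)/0.79952 + 311.7 = 185.0422, v = 618.3·(+0.09454)/0.79952 + 259.4 = 332.5075
M2: Pc = R·M2+t = (-0.10377, -0.03646, +0.71025); u = 767.6·(-0.10377)/0.71025 + 311.7 = 199.5539, v = 618.3·(-0.03646)/0.71025 + 259.4 = 227.6639
M3: Pc = R·M3+t = (-0.24947, -0.02214, +0.64328); u = 767.6·(-0.24947)/0.64328 + 311.7 = 14.0108, v = 618.3·(-0.02214)/0.64328 + 259.4 = 238.1244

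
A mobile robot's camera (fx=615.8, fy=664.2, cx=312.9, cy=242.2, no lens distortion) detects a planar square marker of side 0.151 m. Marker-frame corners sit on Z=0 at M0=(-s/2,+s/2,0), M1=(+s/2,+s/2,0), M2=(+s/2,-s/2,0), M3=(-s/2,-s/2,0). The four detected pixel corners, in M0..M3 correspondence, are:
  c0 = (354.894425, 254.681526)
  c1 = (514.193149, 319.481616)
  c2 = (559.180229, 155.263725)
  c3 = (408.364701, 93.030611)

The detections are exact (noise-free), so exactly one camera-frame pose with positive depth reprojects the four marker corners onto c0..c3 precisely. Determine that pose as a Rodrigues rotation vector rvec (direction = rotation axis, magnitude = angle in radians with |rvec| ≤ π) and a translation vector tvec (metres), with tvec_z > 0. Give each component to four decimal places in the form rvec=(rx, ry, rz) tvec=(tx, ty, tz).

rvec=(-0.1925, -0.0538, 0.3575) tvec=(0.1335, -0.0325, 0.5588)

Intrinsics K: fx=615.8, fy=664.2, cx=312.9, cy=242.2
Marker side s = 0.151 m; corners in marker frame (Z=0):
  M0 = (-0.0755, +0.0755, 0)
  M1 = (+0.0755, +0.0755, 0)
  M2 = (+0.0755, -0.0755, 0)
  M3 = (-0.0755, -0.0755, 0)
Detected image corners:
  c0 = (354.894425, 254.681526) px
  c1 = (514.193149, 319.481616) px
  c2 = (559.180229, 155.263725) px
  c3 = (408.364701, 93.030611) px
Planar DLT: solve 8×8 A·h = b for H (H[2,2]=1):
  H  [+1041.20187 -487.52205 +460.00431]
  H  [+427.16676 +1006.70285 +203.52871]
  H  [+0.03284 -0.35189 +1.00000]
B = K⁻¹H; ‖b₁‖=1.789448, ‖b₂‖=1.789448; λ = 2/(‖b₁‖+‖b₂‖) = 0.558831, sign → tz>0 ⇒ λ=+0.558831
r₁ = λ·B[:,0] = (+0.93555,+0.35271,+0.01835); r₂ = λ·B[:,1] = (-0.34250,+0.91871,-0.19665)
r₃ = r₁×r₂ = (-0.08622,+0.17769,+0.98030); SVD([r₁ r₂ r₃]) → R = UVᵀ:
  R  [+0.93555 -0.34250 -0.08622]
  R  [+0.35271 +0.91871 +0.17769]
  R  [+0.01835 -0.19665 +0.98030]
t = (+0.13350, -0.03254, +0.55883) m
tr R = 2.834563; θ = arccos((tr R − 1)/2) = 0.409597 rad = 23.468°
axis k = ((R−Rᵀ)₃₂, (R−Rᵀ)₁₃, (R−Rᵀ)₂₁) / (2 sinθ) = (-0.469990, -0.131295, +0.872852)
rvec = θ·k = (-0.192506, -0.053778, +0.357518)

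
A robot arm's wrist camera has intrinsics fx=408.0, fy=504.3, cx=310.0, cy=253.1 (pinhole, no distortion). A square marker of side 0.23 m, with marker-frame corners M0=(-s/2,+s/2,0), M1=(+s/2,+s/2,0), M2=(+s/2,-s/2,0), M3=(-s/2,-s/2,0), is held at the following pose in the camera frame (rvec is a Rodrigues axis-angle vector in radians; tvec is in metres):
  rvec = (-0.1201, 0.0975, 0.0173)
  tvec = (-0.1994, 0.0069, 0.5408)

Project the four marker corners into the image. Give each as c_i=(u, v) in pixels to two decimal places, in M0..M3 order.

Intrinsics K: fx=408.0, fy=504.3, cx=310.0, cy=253.1
Marker side s = 0.23 m; corners in marker frame (Z=0):
  M0 = (-0.1150, +0.1150, 0)
  M1 = (+0.1150, +0.1150, 0)
  M2 = (+0.1150, -0.1150, 0)
  M3 = (-0.1150, -0.1150, 0)
rvec = (-0.1201, 0.0975, 0.0173), |rvec| = θ = 0.15566 rad = 8.919°
Rodrigues: sinθ=0.15503, 1−cosθ=0.01209; R = I + sinθ·[k]× + (1−cosθ)·[k]×²:
    [+0.99511 -0.02307 +0.09607]
    [+0.01139 +0.99265 +0.12046]
    [-0.09814 -0.11877 +0.98806]
t = (-0.1994, 0.0069, 0.5408) m
M0: Pc = R·M0+t = (-0.31649, +0.11975, +0.53843); u = 408.0·(-0.31649)/0.53843 + 310.0 = 70.1753, v = 504.3·(+0.11975)/0.53843 + 253.1 = 365.2557
M1: Pc = R·M1+t = (-0.08762, +0.12236, +0.51585); u = 408.0·(-0.08762)/0.51585 + 310.0 = 240.7026, v = 504.3·(+0.12236)/0.51585 + 253.1 = 372.7238
M2: Pc = R·M2+t = (-0.08231, -0.10595, +0.54317); u = 408.0·(-0.08231)/0.54317 + 310.0 = 248.1740, v = 504.3·(-0.10595)/0.54317 + 253.1 = 154.7365
M3: Pc = R·M3+t = (-0.31118, -0.10856, +0.56575); u = 408.0·(-0.31118)/0.56575 + 310.0 = 85.5828, v = 504.3·(-0.10856)/0.56575 + 253.1 = 156.3265

c0=(70.18, 365.26) c1=(240.70, 372.72) c2=(248.17, 154.74) c3=(85.58, 156.33)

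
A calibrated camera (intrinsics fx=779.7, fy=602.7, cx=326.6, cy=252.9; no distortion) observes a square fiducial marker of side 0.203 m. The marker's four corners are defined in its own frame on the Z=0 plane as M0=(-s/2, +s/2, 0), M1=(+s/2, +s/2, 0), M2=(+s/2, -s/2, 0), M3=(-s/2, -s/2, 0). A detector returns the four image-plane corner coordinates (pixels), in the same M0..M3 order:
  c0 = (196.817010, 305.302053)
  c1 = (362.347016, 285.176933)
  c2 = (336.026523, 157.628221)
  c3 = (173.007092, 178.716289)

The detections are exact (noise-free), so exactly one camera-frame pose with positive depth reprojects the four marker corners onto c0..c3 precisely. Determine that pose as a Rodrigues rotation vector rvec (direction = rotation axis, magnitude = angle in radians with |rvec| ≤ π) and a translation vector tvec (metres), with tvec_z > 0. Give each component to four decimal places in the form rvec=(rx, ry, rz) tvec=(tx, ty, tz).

rvec=(-0.0606, 0.0508, -0.1572) tvec=(-0.0729, -0.0339, 0.9471)

Intrinsics K: fx=779.7, fy=602.7, cx=326.6, cy=252.9
Marker side s = 0.203 m; corners in marker frame (Z=0):
  M0 = (-0.1015, +0.1015, 0)
  M1 = (+0.1015, +0.1015, 0)
  M2 = (+0.1015, -0.1015, 0)
  M3 = (-0.1015, -0.1015, 0)
Detected image corners:
  c0 = (196.817010, 305.302053) px
  c1 = (362.347016, 285.176933) px
  c2 = (336.026523, 157.628221) px
  c3 = (173.007092, 178.716289) px
Planar DLT: solve 8×8 A·h = b for H (H[2,2]=1):
  H  [+796.28220 +105.30871 +266.55999]
  H  [-112.72826 +610.20060 +231.31851]
  H  [-0.04834 -0.06791 +1.00000]
B = K⁻¹H; ‖b₁‖=1.055890, ‖b₂‖=1.055890; λ = 2/(‖b₁‖+‖b₂‖) = 0.947069, sign → tz>0 ⇒ λ=+0.947069
r₁ = λ·B[:,0] = (+0.98639,-0.15793,-0.04579); r₂ = λ·B[:,1] = (+0.15485,+0.98584,-0.06431)
r₃ = r₁×r₂ = (+0.05529,+0.05635,+0.99688); SVD([r₁ r₂ r₃]) → R = UVᵀ:
  R  [+0.98639 +0.15485 +0.05529]
  R  [-0.15793 +0.98584 +0.05635]
  R  [-0.04579 -0.06431 +0.99688]
t = (-0.07293, -0.03391, +0.94707) m
tr R = 2.969109; θ = arccos((tr R − 1)/2) = 0.175984 rad = 10.083°
axis k = ((R−Rᵀ)₃₂, (R−Rᵀ)₁₃, (R−Rᵀ)₂₁) / (2 sinθ) = (-0.344597, +0.288670, -0.893265)
rvec = θ·k = (-0.060644, +0.050801, -0.157200)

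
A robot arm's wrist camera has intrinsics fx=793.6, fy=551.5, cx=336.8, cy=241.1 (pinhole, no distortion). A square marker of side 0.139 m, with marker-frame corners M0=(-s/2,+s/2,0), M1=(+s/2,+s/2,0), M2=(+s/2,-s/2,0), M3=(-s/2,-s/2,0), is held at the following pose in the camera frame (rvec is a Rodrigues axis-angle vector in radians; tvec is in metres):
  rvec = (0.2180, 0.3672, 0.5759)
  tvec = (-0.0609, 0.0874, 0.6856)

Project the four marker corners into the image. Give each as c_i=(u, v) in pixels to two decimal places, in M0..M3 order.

c0=(173.99, 320.84) c1=(289.52, 388.44) c2=(370.11, 300.80) c3=(242.98, 233.98)

Intrinsics K: fx=793.6, fy=551.5, cx=336.8, cy=241.1
Marker side s = 0.139 m; corners in marker frame (Z=0):
  M0 = (-0.0695, +0.0695, 0)
  M1 = (+0.0695, +0.0695, 0)
  M2 = (+0.0695, -0.0695, 0)
  M3 = (-0.0695, -0.0695, 0)
rvec = (0.2180, 0.3672, 0.5759), |rvec| = θ = 0.71695 rad = 41.078°
Rodrigues: sinθ=0.65709, 1−cosθ=0.24619; R = I + sinθ·[k]× + (1−cosθ)·[k]×²:
    [+0.77657 -0.48948 +0.39667]
    [+0.56615 +0.81839 -0.09852]
    [-0.27641 +0.30108 +0.91266]
t = (-0.0609, 0.0874, 0.6856) m
M0: Pc = R·M0+t = (-0.14889, +0.10493, +0.72574); u = 793.6·(-0.14889)/0.72574 + 336.8 = 173.9867, v = 551.5·(+0.10493)/0.72574 + 241.1 = 320.8386
M1: Pc = R·M1+t = (-0.04095, +0.18363, +0.68731); u = 793.6·(-0.04095)/0.68731 + 336.8 = 289.5213, v = 551.5·(+0.18363)/0.68731 + 241.1 = 388.4411
M2: Pc = R·M2+t = (+0.02709, +0.06987, +0.64546); u = 793.6·(+0.02709)/0.64546 + 336.8 = 370.1077, v = 551.5·(+0.06987)/0.64546 + 241.1 = 300.7982
M3: Pc = R·M3+t = (-0.08085, -0.00883, +0.68389); u = 793.6·(-0.08085)/0.68389 + 336.8 = 242.9756, v = 551.5·(-0.00883)/0.68389 + 241.1 = 233.9826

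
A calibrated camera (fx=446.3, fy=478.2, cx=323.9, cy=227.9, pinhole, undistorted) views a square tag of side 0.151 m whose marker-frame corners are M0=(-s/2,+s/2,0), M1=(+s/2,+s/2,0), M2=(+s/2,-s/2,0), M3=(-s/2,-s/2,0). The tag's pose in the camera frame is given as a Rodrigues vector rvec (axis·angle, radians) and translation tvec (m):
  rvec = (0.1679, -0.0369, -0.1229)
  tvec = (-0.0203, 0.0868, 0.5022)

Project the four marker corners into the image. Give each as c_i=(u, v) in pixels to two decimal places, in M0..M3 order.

Intrinsics K: fx=446.3, fy=478.2, cx=323.9, cy=227.9
Marker side s = 0.151 m; corners in marker frame (Z=0):
  M0 = (-0.0755, +0.0755, 0)
  M1 = (+0.0755, +0.0755, 0)
  M2 = (+0.0755, -0.0755, 0)
  M3 = (-0.0755, -0.0755, 0)
rvec = (0.1679, -0.0369, -0.1229), |rvec| = θ = 0.21132 rad = 12.108°
Rodrigues: sinθ=0.20975, 1−cosθ=0.02225; R = I + sinθ·[k]× + (1−cosθ)·[k]×²:
    [+0.99180 +0.11890 -0.04691]
    [-0.12507 +0.97843 -0.16439]
    [+0.02635 +0.16891 +0.98528]
t = (-0.0203, 0.0868, 0.5022) m
M0: Pc = R·M0+t = (-0.08620, +0.17011, +0.51296); u = 446.3·(-0.08620)/0.51296 + 323.9 = 248.8992, v = 478.2·(+0.17011)/0.51296 + 227.9 = 386.4860
M1: Pc = R·M1+t = (+0.06356, +0.15123, +0.51694); u = 446.3·(+0.06356)/0.51694 + 323.9 = 378.7723, v = 478.2·(+0.15123)/0.51694 + 227.9 = 367.7949
M2: Pc = R·M2+t = (+0.04560, +0.00349, +0.49144); u = 446.3·(+0.04560)/0.49144 + 323.9 = 365.3152, v = 478.2·(+0.00349)/0.49144 + 227.9 = 231.2914
M3: Pc = R·M3+t = (-0.10416, +0.02237, +0.48746); u = 446.3·(-0.10416)/0.48746 + 323.9 = 228.5367, v = 478.2·(+0.02237)/0.48746 + 227.9 = 249.8465

c0=(248.90, 386.49) c1=(378.77, 367.79) c2=(365.32, 231.29) c3=(228.54, 249.85)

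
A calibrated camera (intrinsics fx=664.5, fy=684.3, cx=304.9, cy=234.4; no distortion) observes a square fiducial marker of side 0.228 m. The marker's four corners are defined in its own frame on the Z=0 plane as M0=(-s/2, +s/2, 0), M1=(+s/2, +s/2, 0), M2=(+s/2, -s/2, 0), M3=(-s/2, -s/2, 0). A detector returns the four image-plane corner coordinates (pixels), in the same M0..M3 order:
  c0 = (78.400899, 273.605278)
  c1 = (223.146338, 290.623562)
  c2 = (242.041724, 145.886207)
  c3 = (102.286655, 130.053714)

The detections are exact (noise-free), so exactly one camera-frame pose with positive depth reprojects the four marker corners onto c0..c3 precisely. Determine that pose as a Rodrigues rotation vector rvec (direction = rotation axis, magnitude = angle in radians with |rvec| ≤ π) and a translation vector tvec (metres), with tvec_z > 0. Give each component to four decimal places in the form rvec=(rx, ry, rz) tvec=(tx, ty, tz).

rvec=(-0.1668, 0.0099, 0.1132) tvec=(-0.2275, -0.0395, 1.0541)

Intrinsics K: fx=664.5, fy=684.3, cx=304.9, cy=234.4
Marker side s = 0.228 m; corners in marker frame (Z=0):
  M0 = (-0.1140, +0.1140, 0)
  M1 = (+0.1140, +0.1140, 0)
  M2 = (+0.1140, -0.1140, 0)
  M3 = (-0.1140, -0.1140, 0)
Detected image corners:
  c0 = (78.400899, 273.605278) px
  c1 = (223.146338, 290.623562) px
  c2 = (242.041724, 145.886207) px
  c3 = (102.286655, 130.053714) px
Planar DLT: solve 8×8 A·h = b for H (H[2,2]=1):
  H  [+620.76485 -119.12850 +161.51200]
  H  [+68.16463 +599.31268 +208.73838]
  H  [-0.01824 -0.15661 +1.00000]
B = K⁻¹H; ‖b₁‖=0.948652, ‖b₂‖=0.948652; λ = 2/(‖b₁‖+‖b₂‖) = 1.054128, sign → tz>0 ⇒ λ=+1.054128
r₁ = λ·B[:,0] = (+0.99357,+0.11159,-0.01922); r₂ = λ·B[:,1] = (-0.11323,+0.97976,-0.16509)
r₃ = r₁×r₂ = (+0.00041,+0.16620,+0.98609); SVD([r₁ r₂ r₃]) → R = UVᵀ:
  R  [+0.99357 -0.11323 +0.00041]
  R  [+0.11159 +0.97976 +0.16620]
  R  [-0.01922 -0.16509 +0.98609]
t = (-0.22746, -0.03953, +1.05413) m
tr R = 2.959418; θ = arccos((tr R − 1)/2) = 0.201791 rad = 11.562°
axis k = ((R−Rᵀ)₃₂, (R−Rᵀ)₁₃, (R−Rᵀ)₂₁) / (2 sinθ) = (-0.826462, +0.048979, +0.560858)
rvec = θ·k = (-0.166773, +0.009884, +0.113176)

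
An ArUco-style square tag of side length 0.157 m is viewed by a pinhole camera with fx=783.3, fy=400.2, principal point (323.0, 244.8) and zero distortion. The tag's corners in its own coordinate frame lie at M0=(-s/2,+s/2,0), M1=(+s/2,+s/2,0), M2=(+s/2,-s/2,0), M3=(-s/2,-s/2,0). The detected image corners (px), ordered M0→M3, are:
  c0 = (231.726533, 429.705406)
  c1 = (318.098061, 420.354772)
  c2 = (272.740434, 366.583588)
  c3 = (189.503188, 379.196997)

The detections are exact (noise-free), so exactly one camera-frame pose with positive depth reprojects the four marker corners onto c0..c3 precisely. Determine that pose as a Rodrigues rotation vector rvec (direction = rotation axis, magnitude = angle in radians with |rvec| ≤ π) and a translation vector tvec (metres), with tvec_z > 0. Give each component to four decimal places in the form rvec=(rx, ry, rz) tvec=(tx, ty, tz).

Intrinsics K: fx=783.3, fy=400.2, cx=323.0, cy=244.8
Marker side s = 0.157 m; corners in marker frame (Z=0):
  M0 = (-0.0785, +0.0785, 0)
  M1 = (+0.0785, +0.0785, 0)
  M2 = (+0.0785, -0.0785, 0)
  M3 = (-0.0785, -0.0785, 0)
Detected image corners:
  c0 = (231.726533, 429.705406) px
  c1 = (318.098061, 420.354772) px
  c2 = (272.740434, 366.583588) px
  c3 = (189.503188, 379.196997) px
Planar DLT: solve 8×8 A·h = b for H (H[2,2]=1):
  H  [+437.86398 +271.85092 +251.62576]
  H  [-231.23215 +321.12326 +399.07980]
  H  [-0.40420 -0.02669 +1.00000]
B = K⁻¹H; ‖b₁‖=0.894005, ‖b₂‖=0.894005; λ = 2/(‖b₁‖+‖b₂‖) = 1.118562, sign → tz>0 ⇒ λ=+1.118562
r₁ = λ·B[:,0] = (+0.81171,-0.36973,-0.45213); r₂ = λ·B[:,1] = (+0.40052,+0.91580,-0.02985)
r₃ = r₁×r₂ = (+0.42510,-0.15685,+0.89145); SVD([r₁ r₂ r₃]) → R = UVᵀ:
  R  [+0.81171 +0.40052 +0.42510]
  R  [-0.36973 +0.91580 -0.15685]
  R  [-0.45213 -0.02985 +0.89145]
t = (-0.10192, +0.43121, +1.11856) m
tr R = 2.618970; θ = arccos((tr R − 1)/2) = 0.627521 rad = 35.954°
axis k = ((R−Rᵀ)₃₂, (R−Rᵀ)₁₃, (R−Rᵀ)₂₁) / (2 sinθ) = (+0.108151, +0.747031, -0.655933)
rvec = θ·k = (+0.067867, +0.468778, -0.411612)

rvec=(0.0679, 0.4688, -0.4116) tvec=(-0.1019, 0.4312, 1.1186)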